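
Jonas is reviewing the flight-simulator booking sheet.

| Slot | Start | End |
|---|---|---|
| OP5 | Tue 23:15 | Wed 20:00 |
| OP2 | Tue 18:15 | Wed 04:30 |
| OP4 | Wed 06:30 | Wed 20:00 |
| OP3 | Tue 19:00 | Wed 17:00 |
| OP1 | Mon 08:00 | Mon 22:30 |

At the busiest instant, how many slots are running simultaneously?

3

Sweep the timeline, counting +1 at each start and −1 at each end (ends before starts at a tie):
Mon 08:00 start OP1 → 1
Mon 22:30 end OP1 → 0
Tue 18:15 start OP2 → 1
Tue 19:00 start OP3 → 2
Tue 23:15 start OP5 → 3
Wed 04:30 end OP2 → 2
Wed 06:30 start OP4 → 3
Wed 17:00 end OP3 → 2
Wed 20:00 end OP4 → 1
Wed 20:00 end OP5 → 0
Peak is 3, at Tue 23:15 (OP2, OP3, OP5).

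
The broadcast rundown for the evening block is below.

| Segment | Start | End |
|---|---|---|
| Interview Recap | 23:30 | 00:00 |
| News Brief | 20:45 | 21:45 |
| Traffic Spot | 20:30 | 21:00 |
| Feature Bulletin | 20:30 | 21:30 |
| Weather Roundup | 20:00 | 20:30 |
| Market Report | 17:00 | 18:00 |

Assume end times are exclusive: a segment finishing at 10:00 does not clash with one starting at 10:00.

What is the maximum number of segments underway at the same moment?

Walk through starts and ends in time order (an end at T is processed before a start at T):
17:00 start Market Report → 1
18:00 end Market Report → 0
20:00 start Weather Roundup → 1
20:30 end Weather Roundup → 0
20:30 start Feature Bulletin → 1
20:30 start Traffic Spot → 2
20:45 start News Brief → 3
21:00 end Traffic Spot → 2
21:30 end Feature Bulletin → 1
21:45 end News Brief → 0
23:30 start Interview Recap → 1
00:00 end Interview Recap → 0
Peak is 3, at 20:45 (Feature Bulletin, News Brief, Traffic Spot).

3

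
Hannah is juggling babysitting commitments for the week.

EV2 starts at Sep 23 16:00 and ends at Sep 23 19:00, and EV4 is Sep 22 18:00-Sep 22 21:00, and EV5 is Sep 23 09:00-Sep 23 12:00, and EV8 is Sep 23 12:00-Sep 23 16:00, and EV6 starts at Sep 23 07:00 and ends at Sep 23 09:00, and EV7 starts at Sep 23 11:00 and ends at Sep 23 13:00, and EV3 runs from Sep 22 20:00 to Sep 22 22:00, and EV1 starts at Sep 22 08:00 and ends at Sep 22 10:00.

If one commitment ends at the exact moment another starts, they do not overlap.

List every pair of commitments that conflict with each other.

Check each pair: they overlap iff neither finishes before the other starts.
Sorted by start: EV1, EV4, EV3, EV6, EV5, EV7, EV8, EV2.
EV4 starts after EV1 ends, so nothing later overlaps EV1 either.
EV3 starts before EV4 ends → EV4 and EV3 overlap.
EV6 starts after EV4 ends, so nothing later overlaps EV4 either.
EV6 starts after EV3 ends, so nothing later overlaps EV3 either.
EV5 starts exactly when EV6 ends (back-to-back, no overlap), so nothing later overlaps EV6 either.
EV7 starts before EV5 ends → EV5 and EV7 overlap.
EV8 starts exactly when EV5 ends (back-to-back, no overlap), so nothing later overlaps EV5 either.
EV8 starts before EV7 ends → EV7 and EV8 overlap.
EV2 starts after EV7 ends.
EV2 starts exactly when EV8 ends (back-to-back, no overlap).

EV3 & EV4, EV5 & EV7, EV7 & EV8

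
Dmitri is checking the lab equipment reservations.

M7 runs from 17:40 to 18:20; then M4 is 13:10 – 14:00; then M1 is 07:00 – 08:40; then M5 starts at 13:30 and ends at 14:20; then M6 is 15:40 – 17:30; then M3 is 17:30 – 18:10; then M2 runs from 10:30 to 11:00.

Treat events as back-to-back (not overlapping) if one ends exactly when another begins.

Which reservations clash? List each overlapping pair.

M3 & M7, M4 & M5

Sorted by start: M1, M2, M4, M5, M6, M3, M7.
M2 starts after M1 ends — done with M1.
M4 starts after M2 ends — done with M2.
M5 starts before M4 ends → M4 and M5 overlap.
M6 starts after M4 ends — done with M4.
M6 starts after M5 ends — done with M5.
M3 starts exactly when M6 ends (back-to-back, no overlap) — done with M6.
M7 starts before M3 ends → M3 and M7 overlap.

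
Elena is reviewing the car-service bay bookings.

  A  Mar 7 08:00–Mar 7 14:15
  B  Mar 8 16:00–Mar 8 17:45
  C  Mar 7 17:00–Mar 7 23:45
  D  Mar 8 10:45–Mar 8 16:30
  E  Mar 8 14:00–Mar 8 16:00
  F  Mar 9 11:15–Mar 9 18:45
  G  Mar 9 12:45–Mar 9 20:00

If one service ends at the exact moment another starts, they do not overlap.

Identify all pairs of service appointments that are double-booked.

Check each pair: they overlap iff neither finishes before the other starts.
Sorted by start: A, C, D, E, B, F, G.
C starts after A ends, so A has no further overlaps.
D starts after C ends, so C has no further overlaps.
E starts before D ends → D and E overlap.
B starts before D ends → D and B overlap.
F starts after D ends, so D has no further overlaps.
B starts exactly when E ends (back-to-back, no overlap), so E has no further overlaps.
F starts after B ends, so B has no further overlaps.
G starts before F ends → F and G overlap.

B & D, D & E, F & G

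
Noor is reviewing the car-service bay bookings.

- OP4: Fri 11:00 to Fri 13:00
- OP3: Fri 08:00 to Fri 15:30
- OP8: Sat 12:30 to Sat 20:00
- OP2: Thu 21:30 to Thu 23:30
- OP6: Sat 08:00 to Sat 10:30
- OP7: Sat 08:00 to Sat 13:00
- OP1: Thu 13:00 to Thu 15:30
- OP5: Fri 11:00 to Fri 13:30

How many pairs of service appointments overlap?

Two intervals overlap when each starts before the other ends.
Sorted by start: OP1, OP2, OP3, OP4, OP5, OP6, OP7, OP8.
OP2 starts after OP1 ends, so nothing later overlaps OP1 either.
OP3 starts after OP2 ends, so nothing later overlaps OP2 either.
OP4 starts before OP3 ends → OP3 and OP4 overlap.
OP5 starts before OP3 ends → OP3 and OP5 overlap.
OP6 starts after OP3 ends, so nothing later overlaps OP3 either.
OP5 starts before OP4 ends → OP4 and OP5 overlap.
OP6 starts after OP4 ends, so nothing later overlaps OP4 either.
OP6 starts after OP5 ends, so nothing later overlaps OP5 either.
OP7 starts before OP6 ends → OP6 and OP7 overlap.
OP8 starts after OP6 ends.
OP8 starts before OP7 ends → OP7 and OP8 overlap.
Overlapping pairs: OP3 & OP4, OP3 & OP5, OP4 & OP5, OP6 & OP7, OP7 & OP8 — 5 in total.

5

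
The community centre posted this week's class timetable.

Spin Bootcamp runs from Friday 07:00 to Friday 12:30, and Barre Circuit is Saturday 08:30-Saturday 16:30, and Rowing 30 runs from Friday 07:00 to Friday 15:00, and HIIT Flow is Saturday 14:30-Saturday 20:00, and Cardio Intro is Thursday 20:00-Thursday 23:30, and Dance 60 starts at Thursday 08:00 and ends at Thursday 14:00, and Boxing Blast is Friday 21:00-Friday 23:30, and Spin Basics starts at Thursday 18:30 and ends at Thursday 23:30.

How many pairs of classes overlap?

3

Sorted by start: Dance 60, Spin Basics, Cardio Intro, Rowing 30, Spin Bootcamp, Boxing Blast, Barre Circuit, HIIT Flow.
Spin Basics starts after Dance 60 ends, so nothing later overlaps Dance 60 either.
Cardio Intro starts before Spin Basics ends → Spin Basics and Cardio Intro overlap.
Rowing 30 starts after Spin Basics ends, so nothing later overlaps Spin Basics either.
Rowing 30 starts after Cardio Intro ends, so nothing later overlaps Cardio Intro either.
Spin Bootcamp starts before Rowing 30 ends → Rowing 30 and Spin Bootcamp overlap.
Boxing Blast starts after Rowing 30 ends, so nothing later overlaps Rowing 30 either.
Boxing Blast starts after Spin Bootcamp ends, so nothing later overlaps Spin Bootcamp either.
Barre Circuit starts after Boxing Blast ends, so nothing later overlaps Boxing Blast either.
HIIT Flow starts before Barre Circuit ends → Barre Circuit and HIIT Flow overlap.
Overlapping pairs: Barre Circuit & HIIT Flow, Cardio Intro & Spin Basics, Rowing 30 & Spin Bootcamp — 3 in total.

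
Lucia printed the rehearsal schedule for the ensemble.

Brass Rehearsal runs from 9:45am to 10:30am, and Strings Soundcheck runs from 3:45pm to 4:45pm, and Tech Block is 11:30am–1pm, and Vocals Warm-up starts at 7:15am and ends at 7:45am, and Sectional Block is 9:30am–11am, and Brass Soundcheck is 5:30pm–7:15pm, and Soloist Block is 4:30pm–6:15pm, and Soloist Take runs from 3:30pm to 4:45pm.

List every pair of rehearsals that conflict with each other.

Sorted by start: Vocals Warm-up, Sectional Block, Brass Rehearsal, Tech Block, Soloist Take, Strings Soundcheck, Soloist Block, Brass Soundcheck.
Sectional Block starts after Vocals Warm-up ends, so Vocals Warm-up has no further overlaps.
Brass Rehearsal starts before Sectional Block ends → Sectional Block and Brass Rehearsal overlap.
Tech Block starts after Sectional Block ends, so Sectional Block has no further overlaps.
Tech Block starts after Brass Rehearsal ends, so Brass Rehearsal has no further overlaps.
Soloist Take starts after Tech Block ends, so Tech Block has no further overlaps.
Strings Soundcheck starts before Soloist Take ends → Soloist Take and Strings Soundcheck overlap.
Soloist Block starts before Soloist Take ends → Soloist Take and Soloist Block overlap.
Brass Soundcheck starts after Soloist Take ends.
Soloist Block starts before Strings Soundcheck ends → Strings Soundcheck and Soloist Block overlap.
Brass Soundcheck starts after Strings Soundcheck ends.
Brass Soundcheck starts before Soloist Block ends → Soloist Block and Brass Soundcheck overlap.

Brass Rehearsal & Sectional Block, Brass Soundcheck & Soloist Block, Soloist Block & Soloist Take, Soloist Block & Strings Soundcheck, Soloist Take & Strings Soundcheck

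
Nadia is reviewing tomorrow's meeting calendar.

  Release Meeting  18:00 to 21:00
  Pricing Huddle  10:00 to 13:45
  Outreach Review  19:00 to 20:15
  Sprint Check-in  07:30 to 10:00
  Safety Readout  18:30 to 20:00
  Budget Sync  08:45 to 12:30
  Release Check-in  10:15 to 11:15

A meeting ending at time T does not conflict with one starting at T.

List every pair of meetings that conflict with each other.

Budget Sync & Pricing Huddle, Budget Sync & Release Check-in, Budget Sync & Sprint Check-in, Outreach Review & Release Meeting, Outreach Review & Safety Readout, Pricing Huddle & Release Check-in, Release Meeting & Safety Readout

Sorted by start: Sprint Check-in, Budget Sync, Pricing Huddle, Release Check-in, Release Meeting, Safety Readout, Outreach Review.
Budget Sync starts before Sprint Check-in ends → Sprint Check-in and Budget Sync overlap.
Pricing Huddle starts exactly when Sprint Check-in ends (back-to-back, no overlap); Sprint Check-in is clear from here.
Pricing Huddle starts before Budget Sync ends → Budget Sync and Pricing Huddle overlap.
Release Check-in starts before Budget Sync ends → Budget Sync and Release Check-in overlap.
Release Meeting starts after Budget Sync ends; Budget Sync is clear from here.
Release Check-in starts before Pricing Huddle ends → Pricing Huddle and Release Check-in overlap.
Release Meeting starts after Pricing Huddle ends; Pricing Huddle is clear from here.
Release Meeting starts after Release Check-in ends; Release Check-in is clear from here.
Safety Readout starts before Release Meeting ends → Release Meeting and Safety Readout overlap.
Outreach Review starts before Release Meeting ends → Release Meeting and Outreach Review overlap.
Outreach Review starts before Safety Readout ends → Safety Readout and Outreach Review overlap.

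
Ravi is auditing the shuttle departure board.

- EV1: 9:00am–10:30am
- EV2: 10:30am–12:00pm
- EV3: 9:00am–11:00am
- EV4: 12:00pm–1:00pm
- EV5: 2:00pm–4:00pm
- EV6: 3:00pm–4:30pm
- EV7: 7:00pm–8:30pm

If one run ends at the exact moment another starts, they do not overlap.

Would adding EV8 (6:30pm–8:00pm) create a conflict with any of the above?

Yes — it overlaps EV7

EV1: ends 10:30am at or before EV8 starts 6:30pm → clear.
EV3: ends 11:00am at or before EV8 starts 6:30pm → clear.
EV2: ends 12:00pm at or before EV8 starts 6:30pm → clear.
EV4: ends 1:00pm at or before EV8 starts 6:30pm → clear.
EV5: ends 4:00pm at or before EV8 starts 6:30pm → clear.
EV6: ends 4:30pm at or before EV8 starts 6:30pm → clear.
EV7: starts 7:00pm before EV8 ends 8:00pm, and ends 8:30pm after EV8 starts 6:30pm → overlap.
EV8 overlaps EV7.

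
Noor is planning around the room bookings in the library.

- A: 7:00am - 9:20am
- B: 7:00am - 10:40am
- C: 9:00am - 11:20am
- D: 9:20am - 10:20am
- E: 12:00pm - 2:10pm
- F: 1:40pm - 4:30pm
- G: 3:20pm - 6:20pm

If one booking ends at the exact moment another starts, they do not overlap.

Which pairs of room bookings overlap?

A & B, A & C, B & C, B & D, C & D, E & F, F & G

Two intervals overlap when each starts before the other ends.
Sorted by start: A, B, C, D, E, F, G.
B starts before A ends → A and B overlap.
C starts before A ends → A and C overlap.
D starts exactly when A ends (back-to-back, no overlap), so nothing later overlaps A either.
C starts before B ends → B and C overlap.
D starts before B ends → B and D overlap.
E starts after B ends, so nothing later overlaps B either.
D starts before C ends → C and D overlap.
E starts after C ends, so nothing later overlaps C either.
E starts after D ends, so nothing later overlaps D either.
F starts before E ends → E and F overlap.
G starts after E ends.
G starts before F ends → F and G overlap.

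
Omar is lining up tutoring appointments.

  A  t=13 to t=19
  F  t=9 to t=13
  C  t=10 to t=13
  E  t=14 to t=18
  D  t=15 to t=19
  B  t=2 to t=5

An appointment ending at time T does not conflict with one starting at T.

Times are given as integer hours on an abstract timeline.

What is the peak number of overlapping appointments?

Walk through starts and ends in time order (an end at T is processed before a start at T):
t=2 start B → 1
t=5 end B → 0
t=9 start F → 1
t=10 start C → 2
t=13 end C → 1
t=13 end F → 0
t=13 start A → 1
t=14 start E → 2
t=15 start D → 3
t=18 end E → 2
t=19 end A → 1
t=19 end D → 0
Peak is 3, at t=15 (A, D, E).

3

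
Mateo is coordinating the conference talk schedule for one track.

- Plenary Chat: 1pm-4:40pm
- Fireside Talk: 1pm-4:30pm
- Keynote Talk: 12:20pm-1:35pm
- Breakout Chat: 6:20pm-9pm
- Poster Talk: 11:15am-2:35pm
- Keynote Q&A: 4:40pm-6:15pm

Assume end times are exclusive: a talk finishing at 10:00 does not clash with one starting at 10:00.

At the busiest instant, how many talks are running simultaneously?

Walk through starts and ends in time order (an end at T is processed before a start at T):
11:15am start Poster Talk → 1
12:20pm start Keynote Talk → 2
1pm start Fireside Talk → 3
1pm start Plenary Chat → 4
1:35pm end Keynote Talk → 3
2:35pm end Poster Talk → 2
4:30pm end Fireside Talk → 1
4:40pm end Plenary Chat → 0
4:40pm start Keynote Q&A → 1
6:15pm end Keynote Q&A → 0
6:20pm start Breakout Chat → 1
9pm end Breakout Chat → 0
Peak is 4, at 1pm (Fireside Talk, Keynote Talk, Plenary Chat, Poster Talk).

4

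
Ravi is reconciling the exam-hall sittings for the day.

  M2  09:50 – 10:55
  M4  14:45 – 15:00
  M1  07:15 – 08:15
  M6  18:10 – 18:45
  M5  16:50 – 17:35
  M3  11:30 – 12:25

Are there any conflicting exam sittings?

No

Sorted by start: M1, M2, M3, M4, M5, M6.
M2 starts after M1 ends, so M1 has no further overlaps.
M3 starts after M2 ends, so M2 has no further overlaps.
M4 starts after M3 ends, so M3 has no further overlaps.
M5 starts after M4 ends, so M4 has no further overlaps.
M6 starts after M5 ends.
Every pair is clear; the schedule has no overlaps.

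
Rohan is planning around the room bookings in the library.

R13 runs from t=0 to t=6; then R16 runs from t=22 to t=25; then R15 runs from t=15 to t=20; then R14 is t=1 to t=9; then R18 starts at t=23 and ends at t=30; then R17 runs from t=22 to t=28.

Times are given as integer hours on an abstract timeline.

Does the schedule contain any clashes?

Sorted by start: R13, R14, R15, R16, R17, R18.
R14 starts before R13 ends → R13 and R14 overlap.
That's a conflict, so the schedule is not conflict-free.

Yes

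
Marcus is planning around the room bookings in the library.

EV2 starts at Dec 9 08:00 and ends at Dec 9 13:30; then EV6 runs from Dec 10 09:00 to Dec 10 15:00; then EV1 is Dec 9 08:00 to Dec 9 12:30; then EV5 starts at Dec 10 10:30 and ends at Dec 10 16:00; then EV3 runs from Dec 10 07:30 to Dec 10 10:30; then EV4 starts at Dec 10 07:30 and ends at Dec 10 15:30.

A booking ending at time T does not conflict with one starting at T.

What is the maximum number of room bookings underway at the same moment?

3

Walk through starts and ends in time order (an end at T is processed before a start at T):
Dec 9 08:00 start EV1 → 1
Dec 9 08:00 start EV2 → 2
Dec 9 12:30 end EV1 → 1
Dec 9 13:30 end EV2 → 0
Dec 10 07:30 start EV3 → 1
Dec 10 07:30 start EV4 → 2
Dec 10 09:00 start EV6 → 3
Dec 10 10:30 end EV3 → 2
Dec 10 10:30 start EV5 → 3
Dec 10 15:00 end EV6 → 2
Dec 10 15:30 end EV4 → 1
Dec 10 16:00 end EV5 → 0
Peak is 3, at Dec 10 09:00 (EV3, EV4, EV6).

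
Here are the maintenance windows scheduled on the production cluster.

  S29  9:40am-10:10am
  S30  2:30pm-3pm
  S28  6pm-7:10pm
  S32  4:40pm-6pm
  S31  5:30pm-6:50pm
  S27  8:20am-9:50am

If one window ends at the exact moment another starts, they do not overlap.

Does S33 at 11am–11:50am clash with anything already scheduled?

No — it doesn't clash with anything

S27: ends 9:50am at or before S33 starts 11am → clear.
S29: ends 10:10am at or before S33 starts 11am → clear.
S30: starts 2:30pm at or after S33 ends 11:50am → clear.
S32: starts 4:40pm at or after S33 ends 11:50am → clear.
S31: starts 5:30pm at or after S33 ends 11:50am → clear.
S28: starts 6pm at or after S33 ends 11:50am → clear.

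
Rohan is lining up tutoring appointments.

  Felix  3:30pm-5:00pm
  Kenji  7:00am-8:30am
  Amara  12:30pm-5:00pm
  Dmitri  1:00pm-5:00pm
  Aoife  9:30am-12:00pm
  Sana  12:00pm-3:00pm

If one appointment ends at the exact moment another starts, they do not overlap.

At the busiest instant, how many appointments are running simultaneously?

Walk through starts and ends in time order (an end at T is processed before a start at T):
7:00am start Kenji → 1
8:30am end Kenji → 0
9:30am start Aoife → 1
12:00pm end Aoife → 0
12:00pm start Sana → 1
12:30pm start Amara → 2
1:00pm start Dmitri → 3
3:00pm end Sana → 2
3:30pm start Felix → 3
5:00pm end Amara → 2
5:00pm end Dmitri → 1
5:00pm end Felix → 0
Peak is 3, at 1:00pm (Amara, Dmitri, Sana).

3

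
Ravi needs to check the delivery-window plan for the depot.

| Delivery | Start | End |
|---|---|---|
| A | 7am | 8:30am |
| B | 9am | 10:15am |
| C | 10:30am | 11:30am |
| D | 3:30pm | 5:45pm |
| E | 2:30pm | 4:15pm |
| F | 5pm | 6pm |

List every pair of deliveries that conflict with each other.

Check each pair: they overlap iff neither finishes before the other starts.
Sorted by start: A, B, C, E, D, F.
B starts after A ends; A is clear from here.
C starts after B ends; B is clear from here.
E starts after C ends; C is clear from here.
D starts before E ends → E and D overlap.
F starts after E ends.
F starts before D ends → D and F overlap.

D & E, D & F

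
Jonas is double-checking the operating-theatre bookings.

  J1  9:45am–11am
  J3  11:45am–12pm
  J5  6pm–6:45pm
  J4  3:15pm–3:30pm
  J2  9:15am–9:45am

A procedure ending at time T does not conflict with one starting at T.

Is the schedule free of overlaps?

Sorted by start: J2, J1, J3, J4, J5.
J1 starts exactly when J2 ends (back-to-back, no overlap) — done with J2.
J3 starts after J1 ends — done with J1.
J4 starts after J3 ends — done with J3.
J5 starts after J4 ends.
Every pair is clear; the schedule has no overlaps.

Yes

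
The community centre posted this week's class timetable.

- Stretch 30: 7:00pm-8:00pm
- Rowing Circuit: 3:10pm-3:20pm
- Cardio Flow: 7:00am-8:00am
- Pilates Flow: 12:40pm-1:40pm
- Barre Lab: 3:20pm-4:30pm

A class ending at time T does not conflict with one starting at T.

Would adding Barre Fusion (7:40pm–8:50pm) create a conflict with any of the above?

Cardio Flow: ends 8:00am at or before Barre Fusion starts 7:40pm → clear.
Pilates Flow: ends 1:40pm at or before Barre Fusion starts 7:40pm → clear.
Rowing Circuit: ends 3:20pm at or before Barre Fusion starts 7:40pm → clear.
Barre Lab: ends 4:30pm at or before Barre Fusion starts 7:40pm → clear.
Stretch 30: starts 7:00pm before Barre Fusion ends 8:50pm, and ends 8:00pm after Barre Fusion starts 7:40pm → overlap.
Barre Fusion overlaps Stretch 30.

Yes — it overlaps Stretch 30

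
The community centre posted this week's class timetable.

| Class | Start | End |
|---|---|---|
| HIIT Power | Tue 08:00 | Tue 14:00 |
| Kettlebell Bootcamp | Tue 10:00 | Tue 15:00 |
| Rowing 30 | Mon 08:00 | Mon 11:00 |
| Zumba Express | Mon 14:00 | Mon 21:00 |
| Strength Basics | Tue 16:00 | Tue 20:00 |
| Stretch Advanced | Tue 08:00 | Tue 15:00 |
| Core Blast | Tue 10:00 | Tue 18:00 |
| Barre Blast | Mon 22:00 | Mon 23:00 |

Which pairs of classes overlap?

Check each pair: they overlap iff neither finishes before the other starts.
Sorted by start: Rowing 30, Zumba Express, Barre Blast, HIIT Power, Stretch Advanced, Kettlebell Bootcamp, Core Blast, Strength Basics.
Zumba Express starts after Rowing 30 ends — done with Rowing 30.
Barre Blast starts after Zumba Express ends — done with Zumba Express.
HIIT Power starts after Barre Blast ends — done with Barre Blast.
Stretch Advanced starts before HIIT Power ends → HIIT Power and Stretch Advanced overlap.
Kettlebell Bootcamp starts before HIIT Power ends → HIIT Power and Kettlebell Bootcamp overlap.
Core Blast starts before HIIT Power ends → HIIT Power and Core Blast overlap.
Strength Basics starts after HIIT Power ends.
Kettlebell Bootcamp starts before Stretch Advanced ends → Stretch Advanced and Kettlebell Bootcamp overlap.
Core Blast starts before Stretch Advanced ends → Stretch Advanced and Core Blast overlap.
Strength Basics starts after Stretch Advanced ends.
Core Blast starts before Kettlebell Bootcamp ends → Kettlebell Bootcamp and Core Blast overlap.
Strength Basics starts after Kettlebell Bootcamp ends.
Strength Basics starts before Core Blast ends → Core Blast and Strength Basics overlap.

Core Blast & HIIT Power, Core Blast & Kettlebell Bootcamp, Core Blast & Strength Basics, Core Blast & Stretch Advanced, HIIT Power & Kettlebell Bootcamp, HIIT Power & Stretch Advanced, Kettlebell Bootcamp & Stretch Advanced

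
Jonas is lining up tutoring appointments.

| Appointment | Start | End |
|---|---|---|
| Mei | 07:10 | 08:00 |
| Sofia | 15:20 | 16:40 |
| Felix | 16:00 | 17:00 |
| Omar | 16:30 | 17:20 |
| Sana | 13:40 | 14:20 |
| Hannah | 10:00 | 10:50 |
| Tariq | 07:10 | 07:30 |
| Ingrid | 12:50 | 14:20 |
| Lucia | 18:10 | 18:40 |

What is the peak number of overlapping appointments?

Sort all start/end points and keep a running count:
07:10 start Mei → 1
07:10 start Tariq → 2
07:30 end Tariq → 1
08:00 end Mei → 0
10:00 start Hannah → 1
10:50 end Hannah → 0
12:50 start Ingrid → 1
13:40 start Sana → 2
14:20 end Ingrid → 1
14:20 end Sana → 0
15:20 start Sofia → 1
16:00 start Felix → 2
16:30 start Omar → 3
16:40 end Sofia → 2
17:00 end Felix → 1
17:20 end Omar → 0
18:10 start Lucia → 1
18:40 end Lucia → 0
Peak is 3, at 16:30 (Felix, Omar, Sofia).

3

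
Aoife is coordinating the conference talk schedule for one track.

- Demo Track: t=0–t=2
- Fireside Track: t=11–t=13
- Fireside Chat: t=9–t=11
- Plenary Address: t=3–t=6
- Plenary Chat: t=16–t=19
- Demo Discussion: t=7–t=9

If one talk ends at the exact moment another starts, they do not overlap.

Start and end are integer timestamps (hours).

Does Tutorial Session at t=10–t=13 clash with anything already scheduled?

Demo Track: ends t=2 at or before Tutorial Session starts t=10 → clear.
Plenary Address: ends t=6 at or before Tutorial Session starts t=10 → clear.
Demo Discussion: ends t=9 at or before Tutorial Session starts t=10 → clear.
Fireside Chat: starts t=9 before Tutorial Session ends t=13, and ends t=11 after Tutorial Session starts t=10 → overlap.
Fireside Track: starts t=11 before Tutorial Session ends t=13, and ends t=13 after Tutorial Session starts t=10 → overlap.
Plenary Chat: starts t=16 at or after Tutorial Session ends t=13 → clear.
Tutorial Session overlaps Fireside Chat, Fireside Track.

Yes — it overlaps Fireside Chat, Fireside Track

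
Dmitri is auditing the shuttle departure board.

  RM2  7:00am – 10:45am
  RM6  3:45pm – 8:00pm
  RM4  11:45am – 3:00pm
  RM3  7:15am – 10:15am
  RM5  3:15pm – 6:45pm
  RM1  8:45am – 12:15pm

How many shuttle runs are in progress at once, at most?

Sort all start/end points and keep a running count:
7:00am start RM2 → 1
7:15am start RM3 → 2
8:45am start RM1 → 3
10:15am end RM3 → 2
10:45am end RM2 → 1
11:45am start RM4 → 2
12:15pm end RM1 → 1
3:00pm end RM4 → 0
3:15pm start RM5 → 1
3:45pm start RM6 → 2
6:45pm end RM5 → 1
8:00pm end RM6 → 0
Peak is 3, at 8:45am (RM1, RM2, RM3).

3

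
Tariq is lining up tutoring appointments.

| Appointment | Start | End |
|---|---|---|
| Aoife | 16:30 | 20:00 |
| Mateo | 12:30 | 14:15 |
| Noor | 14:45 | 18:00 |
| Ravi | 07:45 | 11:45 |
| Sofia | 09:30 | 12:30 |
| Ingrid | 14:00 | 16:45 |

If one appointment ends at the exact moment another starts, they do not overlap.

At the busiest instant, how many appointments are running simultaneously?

Sweep the timeline, counting +1 at each start and −1 at each end (ends before starts at a tie):
07:45 start Ravi → 1
09:30 start Sofia → 2
11:45 end Ravi → 1
12:30 end Sofia → 0
12:30 start Mateo → 1
14:00 start Ingrid → 2
14:15 end Mateo → 1
14:45 start Noor → 2
16:30 start Aoife → 3
16:45 end Ingrid → 2
18:00 end Noor → 1
20:00 end Aoife → 0
Peak is 3, at 16:30 (Aoife, Ingrid, Noor).

3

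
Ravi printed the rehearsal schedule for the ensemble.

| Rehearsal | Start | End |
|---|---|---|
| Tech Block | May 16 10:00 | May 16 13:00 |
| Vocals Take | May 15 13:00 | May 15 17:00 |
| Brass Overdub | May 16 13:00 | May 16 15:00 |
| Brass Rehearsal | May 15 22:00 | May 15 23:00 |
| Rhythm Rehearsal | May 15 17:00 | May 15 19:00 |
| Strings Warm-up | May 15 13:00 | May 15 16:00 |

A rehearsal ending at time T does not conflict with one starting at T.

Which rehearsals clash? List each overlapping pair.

Strings Warm-up & Vocals Take

Sorted by start: Strings Warm-up, Vocals Take, Rhythm Rehearsal, Brass Rehearsal, Tech Block, Brass Overdub.
Vocals Take starts before Strings Warm-up ends → Strings Warm-up and Vocals Take overlap.
Rhythm Rehearsal starts after Strings Warm-up ends; Strings Warm-up is clear from here.
Rhythm Rehearsal starts exactly when Vocals Take ends (back-to-back, no overlap); Vocals Take is clear from here.
Brass Rehearsal starts after Rhythm Rehearsal ends; Rhythm Rehearsal is clear from here.
Tech Block starts after Brass Rehearsal ends; Brass Rehearsal is clear from here.
Brass Overdub starts exactly when Tech Block ends (back-to-back, no overlap).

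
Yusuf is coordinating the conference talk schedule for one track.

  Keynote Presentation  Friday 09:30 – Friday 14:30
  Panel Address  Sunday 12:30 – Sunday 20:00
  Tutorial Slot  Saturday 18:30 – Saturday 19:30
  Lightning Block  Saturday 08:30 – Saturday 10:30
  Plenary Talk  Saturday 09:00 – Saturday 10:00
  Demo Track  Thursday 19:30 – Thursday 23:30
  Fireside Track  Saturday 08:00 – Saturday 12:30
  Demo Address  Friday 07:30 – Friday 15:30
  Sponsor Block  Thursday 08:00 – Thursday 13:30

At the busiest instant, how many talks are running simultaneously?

Sweep the timeline, counting +1 at each start and −1 at each end (ends before starts at a tie):
Thursday 08:00 start Sponsor Block → 1
Thursday 13:30 end Sponsor Block → 0
Thursday 19:30 start Demo Track → 1
Thursday 23:30 end Demo Track → 0
Friday 07:30 start Demo Address → 1
Friday 09:30 start Keynote Presentation → 2
Friday 14:30 end Keynote Presentation → 1
Friday 15:30 end Demo Address → 0
Saturday 08:00 start Fireside Track → 1
Saturday 08:30 start Lightning Block → 2
Saturday 09:00 start Plenary Talk → 3
Saturday 10:00 end Plenary Talk → 2
Saturday 10:30 end Lightning Block → 1
Saturday 12:30 end Fireside Track → 0
Saturday 18:30 start Tutorial Slot → 1
Saturday 19:30 end Tutorial Slot → 0
Sunday 12:30 start Panel Address → 1
Sunday 20:00 end Panel Address → 0
Peak is 3, at Saturday 09:00 (Fireside Track, Lightning Block, Plenary Talk).

3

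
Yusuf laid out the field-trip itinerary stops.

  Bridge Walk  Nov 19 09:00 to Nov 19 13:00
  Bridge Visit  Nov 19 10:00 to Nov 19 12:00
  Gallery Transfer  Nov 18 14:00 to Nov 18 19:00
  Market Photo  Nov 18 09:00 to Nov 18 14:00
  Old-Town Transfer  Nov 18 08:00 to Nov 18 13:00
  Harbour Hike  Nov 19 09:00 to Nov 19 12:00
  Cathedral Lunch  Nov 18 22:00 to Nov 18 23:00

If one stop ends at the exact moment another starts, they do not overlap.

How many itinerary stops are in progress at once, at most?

3

Sweep the timeline, counting +1 at each start and −1 at each end (ends before starts at a tie):
Nov 18 08:00 start Old-Town Transfer → 1
Nov 18 09:00 start Market Photo → 2
Nov 18 13:00 end Old-Town Transfer → 1
Nov 18 14:00 end Market Photo → 0
Nov 18 14:00 start Gallery Transfer → 1
Nov 18 19:00 end Gallery Transfer → 0
Nov 18 22:00 start Cathedral Lunch → 1
Nov 18 23:00 end Cathedral Lunch → 0
Nov 19 09:00 start Bridge Walk → 1
Nov 19 09:00 start Harbour Hike → 2
Nov 19 10:00 start Bridge Visit → 3
Nov 19 12:00 end Bridge Visit → 2
Nov 19 12:00 end Harbour Hike → 1
Nov 19 13:00 end Bridge Walk → 0
Peak is 3, at Nov 19 10:00 (Bridge Visit, Bridge Walk, Harbour Hike).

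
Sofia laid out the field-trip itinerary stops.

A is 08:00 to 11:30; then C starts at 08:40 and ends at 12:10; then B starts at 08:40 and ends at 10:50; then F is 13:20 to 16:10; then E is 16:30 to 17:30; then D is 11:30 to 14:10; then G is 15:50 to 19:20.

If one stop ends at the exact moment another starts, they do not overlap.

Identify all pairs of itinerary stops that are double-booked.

Two intervals overlap when each starts before the other ends.
Sorted by start: A, B, C, D, F, G, E.
B starts before A ends → A and B overlap.
C starts before A ends → A and C overlap.
D starts exactly when A ends (back-to-back, no overlap), so A has no further overlaps.
C starts before B ends → B and C overlap.
D starts after B ends, so B has no further overlaps.
D starts before C ends → C and D overlap.
F starts after C ends, so C has no further overlaps.
F starts before D ends → D and F overlap.
G starts after D ends, so D has no further overlaps.
G starts before F ends → F and G overlap.
E starts after F ends.
E starts before G ends → G and E overlap.

A & B, A & C, B & C, C & D, D & F, E & G, F & G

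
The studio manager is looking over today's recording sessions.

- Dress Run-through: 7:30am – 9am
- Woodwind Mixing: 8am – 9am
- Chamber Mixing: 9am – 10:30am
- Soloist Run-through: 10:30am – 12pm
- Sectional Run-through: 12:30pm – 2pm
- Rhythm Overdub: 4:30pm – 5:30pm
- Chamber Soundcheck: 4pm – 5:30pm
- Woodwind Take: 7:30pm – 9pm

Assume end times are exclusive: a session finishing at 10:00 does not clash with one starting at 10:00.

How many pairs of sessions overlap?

2

Sorted by start: Dress Run-through, Woodwind Mixing, Chamber Mixing, Soloist Run-through, Sectional Run-through, Chamber Soundcheck, Rhythm Overdub, Woodwind Take.
Woodwind Mixing starts before Dress Run-through ends → Dress Run-through and Woodwind Mixing overlap.
Chamber Mixing starts exactly when Dress Run-through ends (back-to-back, no overlap), so nothing later overlaps Dress Run-through either.
Chamber Mixing starts exactly when Woodwind Mixing ends (back-to-back, no overlap), so nothing later overlaps Woodwind Mixing either.
Soloist Run-through starts exactly when Chamber Mixing ends (back-to-back, no overlap), so nothing later overlaps Chamber Mixing either.
Sectional Run-through starts after Soloist Run-through ends, so nothing later overlaps Soloist Run-through either.
Chamber Soundcheck starts after Sectional Run-through ends, so nothing later overlaps Sectional Run-through either.
Rhythm Overdub starts before Chamber Soundcheck ends → Chamber Soundcheck and Rhythm Overdub overlap.
Woodwind Take starts after Chamber Soundcheck ends.
Woodwind Take starts after Rhythm Overdub ends.
Overlapping pairs: Chamber Soundcheck & Rhythm Overdub, Dress Run-through & Woodwind Mixing — 2 in total.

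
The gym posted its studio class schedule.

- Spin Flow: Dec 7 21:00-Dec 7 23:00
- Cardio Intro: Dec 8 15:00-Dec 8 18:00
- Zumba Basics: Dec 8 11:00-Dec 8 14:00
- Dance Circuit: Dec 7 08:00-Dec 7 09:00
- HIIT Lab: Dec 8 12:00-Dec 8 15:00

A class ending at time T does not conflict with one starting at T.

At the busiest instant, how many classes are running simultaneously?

Walk through starts and ends in time order (an end at T is processed before a start at T):
Dec 7 08:00 start Dance Circuit → 1
Dec 7 09:00 end Dance Circuit → 0
Dec 7 21:00 start Spin Flow → 1
Dec 7 23:00 end Spin Flow → 0
Dec 8 11:00 start Zumba Basics → 1
Dec 8 12:00 start HIIT Lab → 2
Dec 8 14:00 end Zumba Basics → 1
Dec 8 15:00 end HIIT Lab → 0
Dec 8 15:00 start Cardio Intro → 1
Dec 8 18:00 end Cardio Intro → 0
Peak is 2, at Dec 8 12:00 (HIIT Lab, Zumba Basics).

2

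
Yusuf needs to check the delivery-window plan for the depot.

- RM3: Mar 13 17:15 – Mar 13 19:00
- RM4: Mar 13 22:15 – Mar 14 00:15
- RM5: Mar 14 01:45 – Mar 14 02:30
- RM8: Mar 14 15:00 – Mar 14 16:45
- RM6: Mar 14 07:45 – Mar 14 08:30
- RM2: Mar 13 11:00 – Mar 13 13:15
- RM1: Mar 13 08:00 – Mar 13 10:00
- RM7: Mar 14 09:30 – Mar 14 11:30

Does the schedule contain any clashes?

Sorted by start: RM1, RM2, RM3, RM4, RM5, RM6, RM7, RM8.
RM2 starts after RM1 ends — done with RM1.
RM3 starts after RM2 ends — done with RM2.
RM4 starts after RM3 ends — done with RM3.
RM5 starts after RM4 ends — done with RM4.
RM6 starts after RM5 ends — done with RM5.
RM7 starts after RM6 ends — done with RM6.
RM8 starts after RM7 ends.
Every pair is clear; the schedule has no overlaps.

No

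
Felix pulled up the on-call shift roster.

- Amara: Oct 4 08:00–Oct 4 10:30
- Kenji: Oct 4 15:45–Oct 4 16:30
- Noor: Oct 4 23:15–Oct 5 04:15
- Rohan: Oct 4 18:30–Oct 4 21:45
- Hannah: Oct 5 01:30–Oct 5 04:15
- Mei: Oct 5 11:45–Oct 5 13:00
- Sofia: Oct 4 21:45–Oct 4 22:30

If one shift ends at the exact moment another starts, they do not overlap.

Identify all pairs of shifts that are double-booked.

Sorted by start: Amara, Kenji, Rohan, Sofia, Noor, Hannah, Mei.
Kenji starts after Amara ends — done with Amara.
Rohan starts after Kenji ends — done with Kenji.
Sofia starts exactly when Rohan ends (back-to-back, no overlap) — done with Rohan.
Noor starts after Sofia ends — done with Sofia.
Hannah starts before Noor ends → Noor and Hannah overlap.
Mei starts after Noor ends.
Mei starts after Hannah ends.

Hannah & Noor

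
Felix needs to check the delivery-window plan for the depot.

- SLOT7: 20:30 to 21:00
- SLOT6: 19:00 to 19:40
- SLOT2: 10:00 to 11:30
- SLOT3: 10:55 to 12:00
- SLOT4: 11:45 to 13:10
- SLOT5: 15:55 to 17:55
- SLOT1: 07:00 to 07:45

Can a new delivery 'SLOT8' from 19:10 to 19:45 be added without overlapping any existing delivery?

SLOT1: ends 07:45 at or before SLOT8 starts 19:10 → clear.
SLOT2: ends 11:30 at or before SLOT8 starts 19:10 → clear.
SLOT3: ends 12:00 at or before SLOT8 starts 19:10 → clear.
SLOT4: ends 13:10 at or before SLOT8 starts 19:10 → clear.
SLOT5: ends 17:55 at or before SLOT8 starts 19:10 → clear.
SLOT6: starts 19:00 before SLOT8 ends 19:45, and ends 19:40 after SLOT8 starts 19:10 → overlap.
SLOT7: starts 20:30 at or after SLOT8 ends 19:45 → clear.
SLOT8 overlaps SLOT6.

No — it overlaps SLOT6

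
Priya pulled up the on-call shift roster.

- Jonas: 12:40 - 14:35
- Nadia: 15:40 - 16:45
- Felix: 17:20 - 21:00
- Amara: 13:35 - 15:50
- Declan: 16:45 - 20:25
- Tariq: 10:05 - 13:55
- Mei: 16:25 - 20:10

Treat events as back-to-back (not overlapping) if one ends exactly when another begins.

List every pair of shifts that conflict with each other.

Amara & Jonas, Amara & Nadia, Amara & Tariq, Declan & Felix, Declan & Mei, Felix & Mei, Jonas & Tariq, Mei & Nadia

Sorted by start: Tariq, Jonas, Amara, Nadia, Mei, Declan, Felix.
Jonas starts before Tariq ends → Tariq and Jonas overlap.
Amara starts before Tariq ends → Tariq and Amara overlap.
Nadia starts after Tariq ends, so nothing later overlaps Tariq either.
Amara starts before Jonas ends → Jonas and Amara overlap.
Nadia starts after Jonas ends, so nothing later overlaps Jonas either.
Nadia starts before Amara ends → Amara and Nadia overlap.
Mei starts after Amara ends, so nothing later overlaps Amara either.
Mei starts before Nadia ends → Nadia and Mei overlap.
Declan starts exactly when Nadia ends (back-to-back, no overlap), so nothing later overlaps Nadia either.
Declan starts before Mei ends → Mei and Declan overlap.
Felix starts before Mei ends → Mei and Felix overlap.
Felix starts before Declan ends → Declan and Felix overlap.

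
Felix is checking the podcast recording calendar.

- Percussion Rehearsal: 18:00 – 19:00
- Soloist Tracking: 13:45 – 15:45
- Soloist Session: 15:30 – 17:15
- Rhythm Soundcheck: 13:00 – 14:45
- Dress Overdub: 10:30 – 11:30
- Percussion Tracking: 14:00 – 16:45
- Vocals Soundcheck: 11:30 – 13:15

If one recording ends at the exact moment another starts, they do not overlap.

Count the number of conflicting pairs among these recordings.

6

Sorted by start: Dress Overdub, Vocals Soundcheck, Rhythm Soundcheck, Soloist Tracking, Percussion Tracking, Soloist Session, Percussion Rehearsal.
Vocals Soundcheck starts exactly when Dress Overdub ends (back-to-back, no overlap), so Dress Overdub has no further overlaps.
Rhythm Soundcheck starts before Vocals Soundcheck ends → Vocals Soundcheck and Rhythm Soundcheck overlap.
Soloist Tracking starts after Vocals Soundcheck ends, so Vocals Soundcheck has no further overlaps.
Soloist Tracking starts before Rhythm Soundcheck ends → Rhythm Soundcheck and Soloist Tracking overlap.
Percussion Tracking starts before Rhythm Soundcheck ends → Rhythm Soundcheck and Percussion Tracking overlap.
Soloist Session starts after Rhythm Soundcheck ends, so Rhythm Soundcheck has no further overlaps.
Percussion Tracking starts before Soloist Tracking ends → Soloist Tracking and Percussion Tracking overlap.
Soloist Session starts before Soloist Tracking ends → Soloist Tracking and Soloist Session overlap.
Percussion Rehearsal starts after Soloist Tracking ends.
Soloist Session starts before Percussion Tracking ends → Percussion Tracking and Soloist Session overlap.
Percussion Rehearsal starts after Percussion Tracking ends.
Percussion Rehearsal starts after Soloist Session ends.
Overlapping pairs: Percussion Tracking & Rhythm Soundcheck, Percussion Tracking & Soloist Session, Percussion Tracking & Soloist Tracking, Rhythm Soundcheck & Soloist Tracking, Rhythm Soundcheck & Vocals Soundcheck, Soloist Session & Soloist Tracking — 6 in total.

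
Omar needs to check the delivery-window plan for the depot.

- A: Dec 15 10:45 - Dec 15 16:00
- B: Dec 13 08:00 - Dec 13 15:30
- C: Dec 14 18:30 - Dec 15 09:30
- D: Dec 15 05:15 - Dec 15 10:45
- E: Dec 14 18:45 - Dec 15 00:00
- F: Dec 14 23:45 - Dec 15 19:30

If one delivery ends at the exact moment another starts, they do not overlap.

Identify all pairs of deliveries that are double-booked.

A & F, C & D, C & E, C & F, D & F, E & F

Sorted by start: B, C, E, F, D, A.
C starts after B ends, so B has no further overlaps.
E starts before C ends → C and E overlap.
F starts before C ends → C and F overlap.
D starts before C ends → C and D overlap.
A starts after C ends.
F starts before E ends → E and F overlap.
D starts after E ends, so E has no further overlaps.
D starts before F ends → F and D overlap.
A starts before F ends → F and A overlap.
A starts exactly when D ends (back-to-back, no overlap).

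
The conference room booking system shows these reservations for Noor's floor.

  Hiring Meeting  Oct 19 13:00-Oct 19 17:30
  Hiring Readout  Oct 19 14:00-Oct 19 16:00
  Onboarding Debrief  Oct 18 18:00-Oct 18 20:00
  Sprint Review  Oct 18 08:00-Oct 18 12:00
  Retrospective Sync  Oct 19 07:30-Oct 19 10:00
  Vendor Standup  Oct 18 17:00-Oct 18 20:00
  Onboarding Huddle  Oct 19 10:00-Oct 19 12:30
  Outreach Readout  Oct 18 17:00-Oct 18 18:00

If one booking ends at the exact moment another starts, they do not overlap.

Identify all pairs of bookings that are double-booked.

Sorted by start: Sprint Review, Vendor Standup, Outreach Readout, Onboarding Debrief, Retrospective Sync, Onboarding Huddle, Hiring Meeting, Hiring Readout.
Vendor Standup starts after Sprint Review ends, so nothing later overlaps Sprint Review either.
Outreach Readout starts before Vendor Standup ends → Vendor Standup and Outreach Readout overlap.
Onboarding Debrief starts before Vendor Standup ends → Vendor Standup and Onboarding Debrief overlap.
Retrospective Sync starts after Vendor Standup ends, so nothing later overlaps Vendor Standup either.
Onboarding Debrief starts exactly when Outreach Readout ends (back-to-back, no overlap), so nothing later overlaps Outreach Readout either.
Retrospective Sync starts after Onboarding Debrief ends, so nothing later overlaps Onboarding Debrief either.
Onboarding Huddle starts exactly when Retrospective Sync ends (back-to-back, no overlap), so nothing later overlaps Retrospective Sync either.
Hiring Meeting starts after Onboarding Huddle ends, so nothing later overlaps Onboarding Huddle either.
Hiring Readout starts before Hiring Meeting ends → Hiring Meeting and Hiring Readout overlap.

Hiring Meeting & Hiring Readout, Onboarding Debrief & Vendor Standup, Outreach Readout & Vendor Standup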